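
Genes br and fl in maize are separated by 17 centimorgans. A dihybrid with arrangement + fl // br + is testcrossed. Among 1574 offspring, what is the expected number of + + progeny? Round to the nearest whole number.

134

A map distance of 17 centimorgans corresponds to a recombination frequency of 0.170.
The F1 is + fl / br +, so + + is a recombinant gamete class with expected frequency r/2 = 0.170/2 = 0.0850.
Expected number = 0.0850 × 1574 = 133.79 ≈ 134.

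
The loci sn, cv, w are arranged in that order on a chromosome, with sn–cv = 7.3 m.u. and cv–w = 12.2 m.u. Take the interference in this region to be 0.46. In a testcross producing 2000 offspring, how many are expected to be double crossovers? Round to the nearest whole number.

Map distances give recombination frequencies of 0.073 and 0.122 for the two intervals.
With interference 0.46 (so coincidence = 0.54), expected double-crossover frequency = 0.073 × 0.122 × 0.54 = 0.00481.
Expected number = 0.00481 × 2000 = 9.62 ≈ 10.

10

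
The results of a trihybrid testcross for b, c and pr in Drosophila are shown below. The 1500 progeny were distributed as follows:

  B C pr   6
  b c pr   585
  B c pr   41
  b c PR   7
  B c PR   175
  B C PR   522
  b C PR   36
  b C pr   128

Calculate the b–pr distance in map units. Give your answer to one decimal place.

6.0 map units

The two most frequent reciprocal classes, B C PR and b c pr, are the parental types, so the F1 was B C PR / b c pr.
The two rarest classes, B C pr and b c PR, are the double crossovers. Comparing them with the parentals, only the pr allele has switched, so pr is the middle locus and the order is c – pr – b.
Crossovers in the pr–b interval produce the single-crossover classes b C PR and B c pr (36 + 41 = 77) plus the double crossovers (13).
RF(pr–b) = (77 + 13) / 1500 = 90/1500 = 0.0600 → 6.0 map units.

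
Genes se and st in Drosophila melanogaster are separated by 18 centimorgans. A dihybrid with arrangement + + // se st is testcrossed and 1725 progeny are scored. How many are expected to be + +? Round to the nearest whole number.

A map distance of 18 centimorgans corresponds to a recombination frequency of 0.180.
The F1 is + + / se st, so + + is a parental gamete class with expected frequency (1 − r)/2 = 0.820/2 = 0.4100.
Expected number = 0.4100 × 1725 = 707.25 ≈ 707.

707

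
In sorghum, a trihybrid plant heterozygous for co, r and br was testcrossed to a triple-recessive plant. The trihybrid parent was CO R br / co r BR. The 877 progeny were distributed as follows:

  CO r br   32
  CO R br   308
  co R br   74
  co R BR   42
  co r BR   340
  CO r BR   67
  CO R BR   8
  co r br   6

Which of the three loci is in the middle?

br

The two rarest classes, CO R BR and co r br, are the double crossovers. Comparing them with the parentals, only the br allele has switched, so br is the middle locus and the order is r – br – co.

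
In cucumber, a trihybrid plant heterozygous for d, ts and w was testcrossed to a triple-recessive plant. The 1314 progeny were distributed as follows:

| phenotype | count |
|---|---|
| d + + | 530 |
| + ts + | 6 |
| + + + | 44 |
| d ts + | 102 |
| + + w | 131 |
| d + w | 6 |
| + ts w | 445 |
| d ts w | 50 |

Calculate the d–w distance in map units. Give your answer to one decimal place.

8.1 map units

The two most frequent reciprocal classes, + ts w and d + +, are the parental types, so the F1 was + ts w / d + +.
The two rarest classes, + ts + and d + w, are the double crossovers. Comparing them with the parentals, only the w allele has switched, so w is the middle locus and the order is ts – w – d.
Crossovers in the w–d interval produce the single-crossover classes d ts w and + + + (50 + 44 = 94) plus the double crossovers (12).
RF(w–d) = (94 + 12) / 1314 = 106/1314 = 0.0807 → 8.1 map units.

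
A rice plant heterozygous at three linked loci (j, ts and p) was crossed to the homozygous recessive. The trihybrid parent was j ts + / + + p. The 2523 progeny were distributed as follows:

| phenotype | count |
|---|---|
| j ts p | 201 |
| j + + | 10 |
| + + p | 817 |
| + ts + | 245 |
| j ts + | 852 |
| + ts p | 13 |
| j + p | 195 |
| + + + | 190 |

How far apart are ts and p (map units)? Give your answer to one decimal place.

The two rarest classes, j + + and + ts p, are the double crossovers. Comparing them with the parentals, only the ts allele has switched, so ts is the middle locus and the order is j – ts – p.
Crossovers in the ts–p interval produce the single-crossover classes j ts p and + + + (201 + 190 = 391) plus the double crossovers (23).
RF(ts–p) = (391 + 23) / 2523 = 414/2523 = 0.1641 → 16.4 map units.

16.4 map units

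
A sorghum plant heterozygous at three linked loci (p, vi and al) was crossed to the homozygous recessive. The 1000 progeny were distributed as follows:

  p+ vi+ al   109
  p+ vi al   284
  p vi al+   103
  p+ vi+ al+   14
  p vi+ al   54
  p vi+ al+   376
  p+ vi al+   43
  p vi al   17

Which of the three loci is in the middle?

The two most frequent reciprocal classes, p+ vi al and p vi+ al+, are the parental types, so the F1 was p+ vi al / p vi+ al+.
The two rarest classes, p vi al and p+ vi+ al+, are the double crossovers. Comparing them with the parentals, only the p allele has switched, so p is the middle locus and the order is al – p – vi.

p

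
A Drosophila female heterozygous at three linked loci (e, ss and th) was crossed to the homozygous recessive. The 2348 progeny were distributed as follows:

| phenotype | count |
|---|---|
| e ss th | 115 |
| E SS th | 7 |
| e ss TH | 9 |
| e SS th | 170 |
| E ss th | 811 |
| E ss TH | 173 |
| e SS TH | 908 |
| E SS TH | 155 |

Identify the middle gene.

ss

The two most frequent reciprocal classes, E ss th and e SS TH, are the parental types, so the F1 was E ss th / e SS TH.
The two rarest classes, E SS th and e ss TH, are the double crossovers. Comparing them with the parentals, only the ss allele has switched, so ss is the middle locus and the order is th – ss – e.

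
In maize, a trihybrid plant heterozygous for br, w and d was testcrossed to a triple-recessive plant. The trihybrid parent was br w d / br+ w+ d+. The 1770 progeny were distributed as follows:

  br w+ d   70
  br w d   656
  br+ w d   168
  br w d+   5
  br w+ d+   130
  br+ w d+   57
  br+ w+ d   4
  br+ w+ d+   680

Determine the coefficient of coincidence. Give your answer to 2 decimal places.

The two rarest classes, br w d+ and br+ w+ d, are the double crossovers. Comparing them with the parentals, only the d allele has switched, so d is the middle locus and the order is br – d – w.
br–d: (298 + 9)/1770 = 0.1734; d–w: (127 + 9)/1770 = 0.0768.
Expected DCO frequency = 0.1734 × 0.0768 ≈ 0.01332; observed = 9/1770 ≈ 0.00508.
Coefficient of coincidence = 0.00508/0.01332 ≈ 0.38.

0.38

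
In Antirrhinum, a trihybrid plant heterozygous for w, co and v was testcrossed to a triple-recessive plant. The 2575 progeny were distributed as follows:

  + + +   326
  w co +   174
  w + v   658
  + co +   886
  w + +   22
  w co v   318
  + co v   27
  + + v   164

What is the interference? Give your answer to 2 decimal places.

The two most frequent reciprocal classes, + co + and w + v, are the parental types, so the F1 was + co + / w + v.
The two rarest classes, + co v and w + +, are the double crossovers. Comparing them with the parentals, only the v allele has switched, so v is the middle locus and the order is w – v – co.
w–v: (338 + 49)/2575 = 0.1503; v–co: (644 + 49)/2575 = 0.2691.
Expected DCO frequency = 0.1503 × 0.2691 ≈ 0.04045; observed = 49/2575 ≈ 0.01903.
Coefficient of coincidence = 0.01903/0.04045 ≈ 0.47; interference = 1 − 0.47 = 0.53.

0.53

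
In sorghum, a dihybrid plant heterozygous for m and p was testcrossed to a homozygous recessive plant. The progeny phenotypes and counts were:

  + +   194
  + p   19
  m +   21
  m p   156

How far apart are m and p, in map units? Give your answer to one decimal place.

The two most frequent classes, + + (194) and m p (156), are the parental types, so the F1 was + + / m p.
The recombinant classes are + p and m +: 19 + 21 = 40.
Recombination frequency = 40/390 = 0.1026 ≈ 10.3%, i.e. 10.3 map units.

10.3 map units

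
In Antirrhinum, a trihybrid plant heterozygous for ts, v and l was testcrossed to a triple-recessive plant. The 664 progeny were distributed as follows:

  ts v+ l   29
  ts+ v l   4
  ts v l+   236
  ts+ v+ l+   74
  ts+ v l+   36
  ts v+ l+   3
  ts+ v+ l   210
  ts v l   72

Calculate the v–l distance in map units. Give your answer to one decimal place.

The two most frequent reciprocal classes, ts+ v+ l and ts v l+, are the parental types, so the F1 was ts+ v+ l / ts v l+.
The two rarest classes, ts+ v l and ts v+ l+, are the double crossovers. Comparing them with the parentals, only the v allele has switched, so v is the middle locus and the order is l – v – ts.
Crossovers in the l–v interval produce the single-crossover classes ts+ v+ l+ and ts v l (74 + 72 = 146) plus the double crossovers (7).
RF(l–v) = (146 + 7) / 664 = 153/664 = 0.2304 → 23.0 map units.

23.0 map units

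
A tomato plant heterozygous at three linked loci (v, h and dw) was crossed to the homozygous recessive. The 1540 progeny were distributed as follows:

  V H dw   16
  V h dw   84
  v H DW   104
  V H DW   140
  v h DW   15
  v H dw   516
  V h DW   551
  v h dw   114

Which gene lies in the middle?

v

The two most frequent reciprocal classes, v H dw and V h DW, are the parental types, so the F1 was v H dw / V h DW.
The two rarest classes, V H dw and v h DW, are the double crossovers. Comparing them with the parentals, only the v allele has switched, so v is the middle locus and the order is h – v – dw.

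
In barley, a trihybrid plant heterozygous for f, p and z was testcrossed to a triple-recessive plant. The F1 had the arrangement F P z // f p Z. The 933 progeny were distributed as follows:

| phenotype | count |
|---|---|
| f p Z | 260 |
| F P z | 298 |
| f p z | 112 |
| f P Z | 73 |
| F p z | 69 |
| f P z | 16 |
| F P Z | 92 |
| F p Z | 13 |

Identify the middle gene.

f

The two rarest classes, f P z and F p Z, are the double crossovers. Comparing them with the parentals, only the f allele has switched, so f is the middle locus and the order is z – f – p.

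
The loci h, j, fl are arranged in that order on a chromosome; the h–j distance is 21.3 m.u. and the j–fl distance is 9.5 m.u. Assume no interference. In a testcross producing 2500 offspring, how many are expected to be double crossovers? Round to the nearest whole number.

Map distances give recombination frequencies of 0.213 and 0.095 for the two intervals.
With no interference, expected double-crossover frequency = 0.213 × 0.095 = 0.02023.
Expected number = 0.02023 × 2500 = 50.59 ≈ 51.

51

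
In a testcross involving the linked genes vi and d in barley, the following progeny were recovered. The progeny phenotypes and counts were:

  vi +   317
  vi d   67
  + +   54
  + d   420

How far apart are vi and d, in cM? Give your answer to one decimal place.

The two most frequent classes, + d (420) and vi + (317), are the parental types, so the F1 was + d / vi +.
The recombinant classes are + + and vi d: 54 + 67 = 121.
Recombination frequency = 121/858 = 0.1410 ≈ 14.1%, i.e. 14.1 cM.

14.1 cM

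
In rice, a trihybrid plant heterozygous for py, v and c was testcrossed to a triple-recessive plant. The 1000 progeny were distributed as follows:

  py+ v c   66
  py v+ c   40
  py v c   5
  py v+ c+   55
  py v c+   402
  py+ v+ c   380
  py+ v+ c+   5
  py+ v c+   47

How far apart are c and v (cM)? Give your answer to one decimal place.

13.1 cM

The two most frequent reciprocal classes, py v c+ and py+ v+ c, are the parental types, so the F1 was py v c+ / py+ v+ c.
The two rarest classes, py v c and py+ v+ c+, are the double crossovers. Comparing them with the parentals, only the c allele has switched, so c is the middle locus and the order is py – c – v.
Crossovers in the c–v interval produce the single-crossover classes py v+ c+ and py+ v c (55 + 66 = 121) plus the double crossovers (10).
RF(c–v) = (121 + 10) / 1000 = 131/1000 = 0.1310 → 13.1 cM.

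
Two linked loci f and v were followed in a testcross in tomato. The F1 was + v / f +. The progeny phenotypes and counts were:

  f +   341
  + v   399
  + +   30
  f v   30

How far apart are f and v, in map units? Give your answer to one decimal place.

7.5 map units

The recombinant classes are + + and f v: 30 + 30 = 60.
Recombination frequency = 60/800 = 0.0750 ≈ 7.5%, i.e. 7.5 map units.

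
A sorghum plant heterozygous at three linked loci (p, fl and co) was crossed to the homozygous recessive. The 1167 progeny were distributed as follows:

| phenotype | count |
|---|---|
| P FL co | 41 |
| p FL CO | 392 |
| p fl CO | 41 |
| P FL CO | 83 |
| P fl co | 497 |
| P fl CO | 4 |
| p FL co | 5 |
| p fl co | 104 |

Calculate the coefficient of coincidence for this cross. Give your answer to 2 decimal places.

0.59

The two most frequent reciprocal classes, p FL CO and P fl co, are the parental types, so the F1 was p FL CO / P fl co.
The two rarest classes, p FL co and P fl CO, are the double crossovers. Comparing them with the parentals, only the co allele has switched, so co is the middle locus and the order is fl – co – p.
fl–co: (82 + 9)/1167 = 0.0780; co–p: (187 + 9)/1167 = 0.1680.
Expected DCO frequency = 0.0780 × 0.1680 ≈ 0.01310; observed = 9/1167 ≈ 0.00771.
Coefficient of coincidence = 0.00771/0.01310 ≈ 0.59.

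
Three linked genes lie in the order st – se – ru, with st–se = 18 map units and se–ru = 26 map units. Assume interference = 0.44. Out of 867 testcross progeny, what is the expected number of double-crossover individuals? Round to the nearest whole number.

23

Map distances give recombination frequencies of 0.180 and 0.260 for the two intervals.
With interference 0.44 (so coincidence = 0.56), expected double-crossover frequency = 0.180 × 0.260 × 0.56 = 0.02621.
Expected number = 0.02621 × 867 = 22.72 ≈ 23.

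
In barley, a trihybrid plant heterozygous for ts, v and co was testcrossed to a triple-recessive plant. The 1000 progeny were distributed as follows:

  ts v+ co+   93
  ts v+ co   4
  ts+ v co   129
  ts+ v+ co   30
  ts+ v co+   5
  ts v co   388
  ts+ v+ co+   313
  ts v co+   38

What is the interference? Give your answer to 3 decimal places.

0.494

The two most frequent reciprocal classes, ts v co and ts+ v+ co+, are the parental types, so the F1 was ts v co / ts+ v+ co+.
The two rarest classes, ts v+ co and ts+ v co+, are the double crossovers. Comparing them with the parentals, only the v allele has switched, so v is the middle locus and the order is co – v – ts.
co–v: (68 + 9)/1000 = 0.0770; v–ts: (222 + 9)/1000 = 0.2310.
Expected DCO frequency = 0.0770 × 0.2310 ≈ 0.01779; observed = 9/1000 ≈ 0.00900.
Coefficient of coincidence = 0.00900/0.01779 ≈ 0.506; interference = 1 − 0.506 = 0.494.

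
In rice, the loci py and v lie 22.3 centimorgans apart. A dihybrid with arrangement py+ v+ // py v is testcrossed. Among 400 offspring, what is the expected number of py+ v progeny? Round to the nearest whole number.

A map distance of 22.3 centimorgans corresponds to a recombination frequency of 0.223.
The F1 is py+ v+ / py v, so py+ v is a recombinant gamete class with expected frequency r/2 = 0.223/2 = 0.1115.
Expected number = 0.1115 × 400 = 44.60 ≈ 45.

45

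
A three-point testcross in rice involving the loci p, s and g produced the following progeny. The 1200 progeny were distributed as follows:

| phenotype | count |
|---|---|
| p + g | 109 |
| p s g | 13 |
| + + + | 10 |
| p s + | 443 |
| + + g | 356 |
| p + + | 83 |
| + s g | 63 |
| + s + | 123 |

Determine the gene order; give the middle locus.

g

The two most frequent reciprocal classes, + + g and p s +, are the parental types, so the F1 was + + g / p s +.
The two rarest classes, + + + and p s g, are the double crossovers. Comparing them with the parentals, only the g allele has switched, so g is the middle locus and the order is s – g – p.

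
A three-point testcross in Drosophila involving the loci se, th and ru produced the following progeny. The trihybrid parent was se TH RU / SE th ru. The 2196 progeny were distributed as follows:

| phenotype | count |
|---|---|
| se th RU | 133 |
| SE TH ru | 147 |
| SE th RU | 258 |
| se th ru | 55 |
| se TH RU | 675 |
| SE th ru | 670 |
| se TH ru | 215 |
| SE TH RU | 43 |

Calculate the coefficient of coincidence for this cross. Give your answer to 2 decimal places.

The two rarest classes, SE TH RU and se th ru, are the double crossovers. Comparing them with the parentals, only the se allele has switched, so se is the middle locus and the order is ru – se – th.
ru–se: (473 + 98)/2196 = 0.2600; se–th: (280 + 98)/2196 = 0.1721.
Expected DCO frequency = 0.2600 × 0.1721 ≈ 0.04475; observed = 98/2196 ≈ 0.04463.
Coefficient of coincidence = 0.04463/0.04475 ≈ 1.00.

1.00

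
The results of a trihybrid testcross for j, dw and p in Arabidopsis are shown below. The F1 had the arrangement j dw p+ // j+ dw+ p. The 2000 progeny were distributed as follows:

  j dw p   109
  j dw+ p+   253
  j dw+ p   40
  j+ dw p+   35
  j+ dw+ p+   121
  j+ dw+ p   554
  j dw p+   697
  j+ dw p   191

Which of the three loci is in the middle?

The two rarest classes, j+ dw p+ and j dw+ p, are the double crossovers. Comparing them with the parentals, only the j allele has switched, so j is the middle locus and the order is dw – j – p.

j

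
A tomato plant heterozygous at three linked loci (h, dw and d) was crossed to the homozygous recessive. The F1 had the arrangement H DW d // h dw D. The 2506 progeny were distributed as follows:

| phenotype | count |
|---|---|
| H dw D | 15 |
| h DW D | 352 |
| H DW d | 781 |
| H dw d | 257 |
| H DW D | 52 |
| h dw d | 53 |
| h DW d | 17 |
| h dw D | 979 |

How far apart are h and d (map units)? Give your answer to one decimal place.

5.5 map units

The two rarest classes, h DW d and H dw D, are the double crossovers. Comparing them with the parentals, only the h allele has switched, so h is the middle locus and the order is dw – h – d.
Crossovers in the h–d interval produce the single-crossover classes H DW D and h dw d (52 + 53 = 105) plus the double crossovers (32).
RF(h–d) = (105 + 32) / 2506 = 137/2506 = 0.0547 → 5.5 map units.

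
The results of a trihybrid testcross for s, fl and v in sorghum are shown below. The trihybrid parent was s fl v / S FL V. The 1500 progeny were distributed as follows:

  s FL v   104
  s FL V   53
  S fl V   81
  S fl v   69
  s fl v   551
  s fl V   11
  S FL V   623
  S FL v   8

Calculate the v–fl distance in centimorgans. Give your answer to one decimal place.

13.6 centimorgans

The two rarest classes, s fl V and S FL v, are the double crossovers. Comparing them with the parentals, only the v allele has switched, so v is the middle locus and the order is fl – v – s.
Crossovers in the fl–v interval produce the single-crossover classes s FL v and S fl V (104 + 81 = 185) plus the double crossovers (19).
RF(fl–v) = (185 + 19) / 1500 = 204/1500 = 0.1360 → 13.6 centimorgans.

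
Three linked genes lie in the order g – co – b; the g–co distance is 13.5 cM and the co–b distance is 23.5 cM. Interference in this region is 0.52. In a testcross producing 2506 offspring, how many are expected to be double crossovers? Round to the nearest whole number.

Map distances give recombination frequencies of 0.135 and 0.235 for the two intervals.
With interference 0.52 (so coincidence = 0.48), expected double-crossover frequency = 0.135 × 0.235 × 0.48 = 0.01523.
Expected number = 0.01523 × 2506 = 38.16 ≈ 38.

38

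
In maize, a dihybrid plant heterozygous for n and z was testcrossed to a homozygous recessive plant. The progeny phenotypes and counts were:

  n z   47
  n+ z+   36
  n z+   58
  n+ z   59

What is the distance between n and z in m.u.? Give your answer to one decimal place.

41.5 m.u.

The two most frequent classes, n+ z (59) and n z+ (58), are the parental types, so the F1 was n+ z / n z+.
The recombinant classes are n+ z+ and n z: 36 + 47 = 83.
Recombination frequency = 83/200 = 0.4150 ≈ 41.5%, i.e. 41.5 m.u.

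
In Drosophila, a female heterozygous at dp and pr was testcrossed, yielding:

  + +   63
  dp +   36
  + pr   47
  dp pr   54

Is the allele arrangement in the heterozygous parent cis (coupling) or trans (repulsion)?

The two most frequent classes are + + (63) and dp pr (54); these are the parental (non-recombinant) types.
So the F1 carried + + on one chromosome and dp pr on the other — the recessive alleles are on the same chromosome (cis / coupling).

cis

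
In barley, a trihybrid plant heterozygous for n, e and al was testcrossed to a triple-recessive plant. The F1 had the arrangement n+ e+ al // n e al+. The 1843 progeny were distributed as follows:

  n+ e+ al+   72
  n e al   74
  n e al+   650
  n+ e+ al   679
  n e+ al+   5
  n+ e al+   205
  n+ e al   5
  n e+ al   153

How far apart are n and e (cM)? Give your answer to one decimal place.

20.0 cM

The two rarest classes, n+ e al and n e+ al+, are the double crossovers. Comparing them with the parentals, only the e allele has switched, so e is the middle locus and the order is n – e – al.
Crossovers in the n–e interval produce the single-crossover classes n e+ al and n+ e al+ (153 + 205 = 358) plus the double crossovers (10).
RF(n–e) = (358 + 10) / 1843 = 368/1843 = 0.1997 → 20.0 cM.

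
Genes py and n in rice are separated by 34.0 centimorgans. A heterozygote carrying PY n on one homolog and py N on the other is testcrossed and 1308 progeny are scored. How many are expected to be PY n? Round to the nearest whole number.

432

A map distance of 34.0 centimorgans corresponds to a recombination frequency of 0.340.
The F1 is PY n / py N, so PY n is a parental gamete class with expected frequency (1 − r)/2 = 0.660/2 = 0.3300.
Expected number = 0.3300 × 1308 = 431.64 ≈ 432.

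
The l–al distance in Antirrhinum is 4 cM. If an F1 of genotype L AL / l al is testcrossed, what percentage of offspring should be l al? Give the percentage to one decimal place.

48.0%

A map distance of 4 cM corresponds to a recombination frequency of 0.040.
The F1 is L AL / l al, so l al is a parental gamete class with expected frequency (1 − r)/2 = 0.960/2 = 0.4800.
That is 0.4800 = 48.0% of the progeny.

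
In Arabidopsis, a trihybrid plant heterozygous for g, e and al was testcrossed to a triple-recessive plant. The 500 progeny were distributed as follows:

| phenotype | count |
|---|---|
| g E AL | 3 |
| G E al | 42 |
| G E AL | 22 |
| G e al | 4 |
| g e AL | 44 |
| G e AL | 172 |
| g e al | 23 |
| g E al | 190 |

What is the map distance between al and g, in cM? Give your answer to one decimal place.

18.6 cM

The two most frequent reciprocal classes, G e AL and g E al, are the parental types, so the F1 was G e AL / g E al.
The two rarest classes, G e al and g E AL, are the double crossovers. Comparing them with the parentals, only the al allele has switched, so al is the middle locus and the order is g – al – e.
Crossovers in the g–al interval produce the single-crossover classes g e AL and G E al (44 + 42 = 86) plus the double crossovers (7).
RF(g–al) = (86 + 7) / 500 = 93/500 = 0.1860 → 18.6 cM.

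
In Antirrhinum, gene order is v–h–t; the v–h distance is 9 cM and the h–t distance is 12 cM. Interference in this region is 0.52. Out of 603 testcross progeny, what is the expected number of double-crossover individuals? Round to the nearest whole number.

3

Map distances give recombination frequencies of 0.090 and 0.120 for the two intervals.
With interference 0.52 (so coincidence = 0.48), expected double-crossover frequency = 0.090 × 0.120 × 0.48 = 0.00518.
Expected number = 0.00518 × 603 = 3.13 ≈ 3.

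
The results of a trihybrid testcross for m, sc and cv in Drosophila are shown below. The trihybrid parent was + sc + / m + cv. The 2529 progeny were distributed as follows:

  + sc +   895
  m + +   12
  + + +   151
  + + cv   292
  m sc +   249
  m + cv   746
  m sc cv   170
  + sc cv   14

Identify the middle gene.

The two rarest classes, + sc cv and m + +, are the double crossovers. Comparing them with the parentals, only the cv allele has switched, so cv is the middle locus and the order is m – cv – sc.

cv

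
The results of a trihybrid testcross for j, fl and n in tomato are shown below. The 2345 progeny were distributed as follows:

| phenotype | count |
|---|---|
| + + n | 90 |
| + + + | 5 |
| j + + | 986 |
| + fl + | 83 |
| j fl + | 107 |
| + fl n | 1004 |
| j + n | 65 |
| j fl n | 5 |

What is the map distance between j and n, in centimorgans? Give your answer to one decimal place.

The two most frequent reciprocal classes, + fl n and j + +, are the parental types, so the F1 was + fl n / j + +.
The two rarest classes, j fl n and + + +, are the double crossovers. Comparing them with the parentals, only the j allele has switched, so j is the middle locus and the order is fl – j – n.
Crossovers in the j–n interval produce the single-crossover classes + fl + and j + n (83 + 65 = 148) plus the double crossovers (10).
RF(j–n) = (148 + 10) / 2345 = 158/2345 = 0.0674 → 6.7 centimorgans.

6.7 centimorgans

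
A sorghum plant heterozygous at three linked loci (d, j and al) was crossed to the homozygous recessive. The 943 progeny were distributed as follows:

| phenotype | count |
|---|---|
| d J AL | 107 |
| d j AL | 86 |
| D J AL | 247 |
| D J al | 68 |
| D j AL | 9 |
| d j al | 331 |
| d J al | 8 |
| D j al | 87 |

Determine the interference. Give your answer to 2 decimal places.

The two most frequent reciprocal classes, d j al and D J AL, are the parental types, so the F1 was d j al / D J AL.
The two rarest classes, d J al and D j AL, are the double crossovers. Comparing them with the parentals, only the j allele has switched, so j is the middle locus and the order is d – j – al.
d–j: (194 + 17)/943 = 0.2238; j–al: (154 + 17)/943 = 0.1813.
Expected DCO frequency = 0.2238 × 0.1813 ≈ 0.04057; observed = 17/943 ≈ 0.01803.
Coefficient of coincidence = 0.01803/0.04057 ≈ 0.44; interference = 1 − 0.44 = 0.56.

0.56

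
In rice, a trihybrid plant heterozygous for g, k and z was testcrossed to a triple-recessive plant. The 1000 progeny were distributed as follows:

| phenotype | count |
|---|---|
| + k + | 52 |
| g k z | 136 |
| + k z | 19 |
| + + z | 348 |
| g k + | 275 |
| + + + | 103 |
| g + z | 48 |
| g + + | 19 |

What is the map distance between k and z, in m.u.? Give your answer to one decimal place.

27.7 m.u.

The two most frequent reciprocal classes, g k + and + + z, are the parental types, so the F1 was g k + / + + z.
The two rarest classes, g + + and + k z, are the double crossovers. Comparing them with the parentals, only the k allele has switched, so k is the middle locus and the order is z – k – g.
Crossovers in the z–k interval produce the single-crossover classes g k z and + + + (136 + 103 = 239) plus the double crossovers (38).
RF(z–k) = (239 + 38) / 1000 = 277/1000 = 0.2770 → 27.7 m.u.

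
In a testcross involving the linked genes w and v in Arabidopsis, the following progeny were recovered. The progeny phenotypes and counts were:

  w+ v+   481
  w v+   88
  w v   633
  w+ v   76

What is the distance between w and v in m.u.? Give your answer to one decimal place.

12.8 m.u.

The two most frequent classes, w+ v+ (481) and w v (633), are the parental types, so the F1 was w+ v+ / w v.
The recombinant classes are w+ v and w v+: 76 + 88 = 164.
Recombination frequency = 164/1278 = 0.1283 ≈ 12.8%, i.e. 12.8 m.u.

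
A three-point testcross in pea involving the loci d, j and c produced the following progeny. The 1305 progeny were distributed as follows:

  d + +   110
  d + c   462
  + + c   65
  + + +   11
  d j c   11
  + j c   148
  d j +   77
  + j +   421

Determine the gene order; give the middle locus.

j

The two most frequent reciprocal classes, + j + and d + c, are the parental types, so the F1 was + j + / d + c.
The two rarest classes, + + + and d j c, are the double crossovers. Comparing them with the parentals, only the j allele has switched, so j is the middle locus and the order is c – j – d.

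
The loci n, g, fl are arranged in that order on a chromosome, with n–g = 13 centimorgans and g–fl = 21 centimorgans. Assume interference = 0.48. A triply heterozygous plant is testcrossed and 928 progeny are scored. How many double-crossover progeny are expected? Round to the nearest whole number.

Map distances give recombination frequencies of 0.130 and 0.210 for the two intervals.
With interference 0.48 (so coincidence = 0.52), expected double-crossover frequency = 0.130 × 0.210 × 0.52 = 0.01420.
Expected number = 0.01420 × 928 = 13.17 ≈ 13.

13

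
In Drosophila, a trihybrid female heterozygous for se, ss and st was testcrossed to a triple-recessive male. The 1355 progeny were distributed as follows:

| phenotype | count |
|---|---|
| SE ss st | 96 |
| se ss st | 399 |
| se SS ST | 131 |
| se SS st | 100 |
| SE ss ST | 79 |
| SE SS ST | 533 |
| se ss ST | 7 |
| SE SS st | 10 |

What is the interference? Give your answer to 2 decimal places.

0.52

The two most frequent reciprocal classes, se ss st and SE SS ST, are the parental types, so the F1 was se ss st / SE SS ST.
The two rarest classes, se ss ST and SE SS st, are the double crossovers. Comparing them with the parentals, only the st allele has switched, so st is the middle locus and the order is ss – st – se.
ss–st: (179 + 17)/1355 = 0.1446; st–se: (227 + 17)/1355 = 0.1801.
Expected DCO frequency = 0.1446 × 0.1801 ≈ 0.02604; observed = 17/1355 ≈ 0.01255.
Coefficient of coincidence = 0.01255/0.02604 ≈ 0.48; interference = 1 − 0.48 = 0.52.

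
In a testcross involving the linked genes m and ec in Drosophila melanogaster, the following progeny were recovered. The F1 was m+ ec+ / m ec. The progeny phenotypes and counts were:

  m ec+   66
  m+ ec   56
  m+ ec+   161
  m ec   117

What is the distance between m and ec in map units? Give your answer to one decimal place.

The recombinant classes are m+ ec and m ec+: 56 + 66 = 122.
Recombination frequency = 122/400 = 0.3050 ≈ 30.5%, i.e. 30.5 map units.

30.5 map units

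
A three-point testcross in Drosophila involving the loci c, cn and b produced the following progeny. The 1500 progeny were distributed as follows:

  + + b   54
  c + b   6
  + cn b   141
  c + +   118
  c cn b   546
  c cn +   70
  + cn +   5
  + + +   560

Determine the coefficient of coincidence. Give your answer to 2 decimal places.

The two most frequent reciprocal classes, + + + and c cn b, are the parental types, so the F1 was + + + / c cn b.
The two rarest classes, + cn + and c + b, are the double crossovers. Comparing them with the parentals, only the cn allele has switched, so cn is the middle locus and the order is c – cn – b.
c–cn: (259 + 11)/1500 = 0.1800; cn–b: (124 + 11)/1500 = 0.0900.
Expected DCO frequency = 0.1800 × 0.0900 ≈ 0.01620; observed = 11/1500 ≈ 0.00733.
Coefficient of coincidence = 0.00733/0.01620 ≈ 0.45.

0.45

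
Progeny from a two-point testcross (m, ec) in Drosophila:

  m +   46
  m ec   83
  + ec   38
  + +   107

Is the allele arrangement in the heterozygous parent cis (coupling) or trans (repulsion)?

cis

The two most frequent classes are + + (107) and m ec (83); these are the parental (non-recombinant) types.
So the F1 carried + + on one chromosome and m ec on the other — the recessive alleles are on the same chromosome (cis / coupling).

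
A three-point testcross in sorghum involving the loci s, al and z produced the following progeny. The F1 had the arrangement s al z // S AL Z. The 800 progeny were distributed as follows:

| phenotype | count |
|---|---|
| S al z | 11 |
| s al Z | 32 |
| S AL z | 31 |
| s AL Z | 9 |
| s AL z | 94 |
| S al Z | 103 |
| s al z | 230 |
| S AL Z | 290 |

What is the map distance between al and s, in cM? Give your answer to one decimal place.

27.1 cM

The two rarest classes, S al z and s AL Z, are the double crossovers. Comparing them with the parentals, only the s allele has switched, so s is the middle locus and the order is z – s – al.
Crossovers in the s–al interval produce the single-crossover classes s AL z and S al Z (94 + 103 = 197) plus the double crossovers (20).
RF(s–al) = (197 + 20) / 800 = 217/800 = 0.2712 → 27.1 cM.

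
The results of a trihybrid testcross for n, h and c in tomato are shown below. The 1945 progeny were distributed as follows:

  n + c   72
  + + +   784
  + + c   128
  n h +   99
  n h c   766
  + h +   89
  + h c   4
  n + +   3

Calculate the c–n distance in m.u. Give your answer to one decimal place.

The two most frequent reciprocal classes, + + + and n h c, are the parental types, so the F1 was + + + / n h c.
The two rarest classes, n + + and + h c, are the double crossovers. Comparing them with the parentals, only the n allele has switched, so n is the middle locus and the order is c – n – h.
Crossovers in the c–n interval produce the single-crossover classes + + c and n h + (128 + 99 = 227) plus the double crossovers (7).
RF(c–n) = (227 + 7) / 1945 = 234/1945 = 0.1203 → 12.0 m.u.

12.0 m.u.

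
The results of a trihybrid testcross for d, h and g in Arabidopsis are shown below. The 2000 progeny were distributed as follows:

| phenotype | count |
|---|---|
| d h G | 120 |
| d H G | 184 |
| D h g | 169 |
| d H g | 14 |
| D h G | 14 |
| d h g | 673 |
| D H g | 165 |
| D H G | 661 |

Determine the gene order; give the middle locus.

h

The two most frequent reciprocal classes, D H G and d h g, are the parental types, so the F1 was D H G / d h g.
The two rarest classes, D h G and d H g, are the double crossovers. Comparing them with the parentals, only the h allele has switched, so h is the middle locus and the order is d – h – g.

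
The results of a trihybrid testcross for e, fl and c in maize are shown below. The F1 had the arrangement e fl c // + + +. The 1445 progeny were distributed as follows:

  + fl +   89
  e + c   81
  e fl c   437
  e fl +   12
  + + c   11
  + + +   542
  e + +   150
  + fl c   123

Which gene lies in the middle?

The two rarest classes, e fl + and + + c, are the double crossovers. Comparing them with the parentals, only the c allele has switched, so c is the middle locus and the order is e – c – fl.

c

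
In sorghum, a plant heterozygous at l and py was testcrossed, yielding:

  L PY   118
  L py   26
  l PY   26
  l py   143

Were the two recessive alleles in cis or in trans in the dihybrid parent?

cis

The two most frequent classes are L PY (118) and l py (143); these are the parental (non-recombinant) types.
So the F1 carried L PY on one chromosome and l py on the other — the recessive alleles are on the same chromosome (cis / coupling).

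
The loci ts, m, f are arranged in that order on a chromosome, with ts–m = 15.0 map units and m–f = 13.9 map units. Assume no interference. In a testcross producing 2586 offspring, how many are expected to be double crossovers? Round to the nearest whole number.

54

Map distances give recombination frequencies of 0.150 and 0.139 for the two intervals.
With no interference, expected double-crossover frequency = 0.150 × 0.139 = 0.02085.
Expected number = 0.02085 × 2586 = 53.92 ≈ 54.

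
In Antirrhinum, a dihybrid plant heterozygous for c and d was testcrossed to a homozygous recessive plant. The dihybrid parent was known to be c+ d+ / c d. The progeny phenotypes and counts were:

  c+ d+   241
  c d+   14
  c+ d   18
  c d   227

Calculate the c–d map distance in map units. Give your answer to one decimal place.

6.4 map units

The recombinant classes are c+ d and c d+: 18 + 14 = 32.
Recombination frequency = 32/500 = 0.0640 ≈ 6.4%, i.e. 6.4 map units.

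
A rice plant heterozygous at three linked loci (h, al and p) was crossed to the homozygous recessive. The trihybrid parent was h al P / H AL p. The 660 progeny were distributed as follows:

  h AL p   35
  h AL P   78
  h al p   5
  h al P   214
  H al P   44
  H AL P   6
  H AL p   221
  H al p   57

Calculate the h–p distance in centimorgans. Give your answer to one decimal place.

13.6 centimorgans

The two rarest classes, h al p and H AL P, are the double crossovers. Comparing them with the parentals, only the p allele has switched, so p is the middle locus and the order is h – p – al.
Crossovers in the h–p interval produce the single-crossover classes H al P and h AL p (44 + 35 = 79) plus the double crossovers (11).
RF(h–p) = (79 + 11) / 660 = 90/660 = 0.1364 → 13.6 centimorgans.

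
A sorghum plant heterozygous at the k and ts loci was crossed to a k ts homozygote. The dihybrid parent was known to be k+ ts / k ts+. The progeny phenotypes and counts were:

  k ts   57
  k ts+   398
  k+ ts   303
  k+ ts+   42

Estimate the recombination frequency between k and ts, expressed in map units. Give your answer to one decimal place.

The recombinant classes are k+ ts+ and k ts: 42 + 57 = 99.
Recombination frequency = 99/800 = 0.1237 ≈ 12.4%, i.e. 12.4 map units.

12.4 map units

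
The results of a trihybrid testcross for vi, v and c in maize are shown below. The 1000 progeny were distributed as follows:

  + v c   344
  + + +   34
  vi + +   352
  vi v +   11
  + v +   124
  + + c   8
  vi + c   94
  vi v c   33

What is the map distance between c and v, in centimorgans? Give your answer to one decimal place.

23.7 centimorgans

The two most frequent reciprocal classes, + v c and vi + +, are the parental types, so the F1 was + v c / vi + +.
The two rarest classes, + + c and vi v +, are the double crossovers. Comparing them with the parentals, only the v allele has switched, so v is the middle locus and the order is vi – v – c.
Crossovers in the v–c interval produce the single-crossover classes + v + and vi + c (124 + 94 = 218) plus the double crossovers (19).
RF(v–c) = (218 + 19) / 1000 = 237/1000 = 0.2370 → 23.7 centimorgans.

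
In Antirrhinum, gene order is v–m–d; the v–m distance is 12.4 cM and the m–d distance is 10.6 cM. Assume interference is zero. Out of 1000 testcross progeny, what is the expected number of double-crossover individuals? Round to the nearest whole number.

Map distances give recombination frequencies of 0.124 and 0.106 for the two intervals.
With no interference, expected double-crossover frequency = 0.124 × 0.106 = 0.01314.
Expected number = 0.01314 × 1000 = 13.14 ≈ 13.

13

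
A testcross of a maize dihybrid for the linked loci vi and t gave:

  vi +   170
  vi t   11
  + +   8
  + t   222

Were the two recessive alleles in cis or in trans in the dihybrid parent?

The two most frequent classes are + t (222) and vi + (170); these are the parental (non-recombinant) types.
So the F1 carried + t on one chromosome and vi + on the other — the recessive alleles are on opposite chromosomes (trans / repulsion).

trans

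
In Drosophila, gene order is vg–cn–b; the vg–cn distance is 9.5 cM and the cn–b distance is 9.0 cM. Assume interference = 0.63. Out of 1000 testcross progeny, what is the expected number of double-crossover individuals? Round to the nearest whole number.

Map distances give recombination frequencies of 0.095 and 0.090 for the two intervals.
With interference 0.63 (so coincidence = 0.37), expected double-crossover frequency = 0.095 × 0.090 × 0.37 = 0.00316.
Expected number = 0.00316 × 1000 = 3.16 ≈ 3.

3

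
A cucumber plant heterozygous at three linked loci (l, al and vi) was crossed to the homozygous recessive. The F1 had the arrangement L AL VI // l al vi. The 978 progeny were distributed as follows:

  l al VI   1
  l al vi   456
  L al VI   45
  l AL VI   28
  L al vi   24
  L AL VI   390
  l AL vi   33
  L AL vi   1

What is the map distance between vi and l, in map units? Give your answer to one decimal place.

5.5 map units

The two rarest classes, L AL vi and l al VI, are the double crossovers. Comparing them with the parentals, only the vi allele has switched, so vi is the middle locus and the order is al – vi – l.
Crossovers in the vi–l interval produce the single-crossover classes l AL VI and L al vi (28 + 24 = 52) plus the double crossovers (2).
RF(vi–l) = (52 + 2) / 978 = 54/978 = 0.0552 → 5.5 map units.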